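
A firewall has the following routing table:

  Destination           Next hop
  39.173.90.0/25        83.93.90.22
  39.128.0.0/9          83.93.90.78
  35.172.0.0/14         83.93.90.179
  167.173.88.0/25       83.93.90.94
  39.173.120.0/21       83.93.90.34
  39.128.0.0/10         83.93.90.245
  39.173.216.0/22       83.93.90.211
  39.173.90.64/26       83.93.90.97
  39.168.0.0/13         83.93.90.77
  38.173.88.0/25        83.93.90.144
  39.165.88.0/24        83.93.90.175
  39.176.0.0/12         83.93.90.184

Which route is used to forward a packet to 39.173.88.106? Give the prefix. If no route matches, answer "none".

Entries matching 39.173.88.106:
  39.128.0.0/9 (39.128.0.0 - 39.255.255.255)
  39.128.0.0/10 (39.128.0.0 - 39.191.255.255)
  39.168.0.0/13 (39.168.0.0 - 39.175.255.255)
Most specific is 39.168.0.0/13.

39.168.0.0/13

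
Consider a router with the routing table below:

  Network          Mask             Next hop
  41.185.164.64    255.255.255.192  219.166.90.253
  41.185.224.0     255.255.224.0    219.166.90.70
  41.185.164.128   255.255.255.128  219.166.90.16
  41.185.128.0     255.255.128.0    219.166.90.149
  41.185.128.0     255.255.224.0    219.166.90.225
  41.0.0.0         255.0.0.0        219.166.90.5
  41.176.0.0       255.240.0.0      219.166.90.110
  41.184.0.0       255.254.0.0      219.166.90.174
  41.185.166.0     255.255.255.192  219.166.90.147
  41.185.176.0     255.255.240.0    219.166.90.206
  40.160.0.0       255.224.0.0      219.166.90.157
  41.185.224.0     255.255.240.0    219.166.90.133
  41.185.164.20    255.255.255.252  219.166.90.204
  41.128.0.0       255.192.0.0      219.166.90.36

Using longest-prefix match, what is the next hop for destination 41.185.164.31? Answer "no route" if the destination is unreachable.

Routes whose prefix contains 41.185.164.31:
  41.0.0.0/8 (41.0.0.0 - 41.255.255.255) -> 219.166.90.5
  41.128.0.0/10 (41.128.0.0 - 41.191.255.255) -> 219.166.90.36
  41.176.0.0/12 (41.176.0.0 - 41.191.255.255) -> 219.166.90.110
  41.184.0.0/15 (41.184.0.0 - 41.185.255.255) -> 219.166.90.174
  41.185.128.0/17 (41.185.128.0 - 41.185.255.255) -> 219.166.90.149
More-specific entries that do NOT match:
  41.185.164.20/30 (41.185.164.20 - 41.185.164.23) does not contain 41.185.164.31
  41.185.164.64/26 (41.185.164.64 - 41.185.164.127) does not contain 41.185.164.31
  41.185.166.0/26 (41.185.166.0 - 41.185.166.63) does not contain 41.185.164.31
  41.185.164.128/25 (41.185.164.128 - 41.185.164.255) does not contain 41.185.164.31
  41.185.176.0/20 (41.185.176.0 - 41.185.191.255) does not contain 41.185.164.31
  41.185.224.0/20 (41.185.224.0 - 41.185.239.255) does not contain 41.185.164.31
  41.185.224.0/19 (41.185.224.0 - 41.185.255.255) does not contain 41.185.164.31
  41.185.128.0/19 (41.185.128.0 - 41.185.159.255) does not contain 41.185.164.31
Longest matching prefix is /17 -> next hop 219.166.90.149.

219.166.90.149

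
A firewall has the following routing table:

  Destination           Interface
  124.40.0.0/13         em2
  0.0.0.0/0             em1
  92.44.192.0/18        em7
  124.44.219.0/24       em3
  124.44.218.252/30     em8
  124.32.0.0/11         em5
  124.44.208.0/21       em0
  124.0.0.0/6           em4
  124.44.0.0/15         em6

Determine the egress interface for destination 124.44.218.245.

Routes whose prefix contains 124.44.218.245:
  0.0.0.0/0 (default, matches everything) -> em1
  124.0.0.0/6 (124.0.0.0 - 127.255.255.255) -> em4
  124.32.0.0/11 (124.32.0.0 - 124.63.255.255) -> em5
  124.40.0.0/13 (124.40.0.0 - 124.47.255.255) -> em2
  124.44.0.0/15 (124.44.0.0 - 124.45.255.255) -> em6
More-specific entries that do NOT match:
  124.44.218.252/30 (124.44.218.252 - 124.44.218.255) does not contain 124.44.218.245
  124.44.219.0/24 (124.44.219.0 - 124.44.219.255) does not contain 124.44.218.245
  124.44.208.0/21 (124.44.208.0 - 124.44.215.255) does not contain 124.44.218.245
  92.44.192.0/18 (92.44.192.0 - 92.44.255.255) does not contain 124.44.218.245
Longest matching prefix is /15 -> interface em6.

em6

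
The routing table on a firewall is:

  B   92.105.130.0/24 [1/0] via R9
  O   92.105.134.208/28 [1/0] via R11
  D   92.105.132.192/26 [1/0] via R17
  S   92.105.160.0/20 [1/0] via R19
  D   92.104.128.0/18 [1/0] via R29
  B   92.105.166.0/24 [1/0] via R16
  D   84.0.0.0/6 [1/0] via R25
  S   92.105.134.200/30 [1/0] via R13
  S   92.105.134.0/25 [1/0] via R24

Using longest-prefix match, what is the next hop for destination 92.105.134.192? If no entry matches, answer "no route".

no route

No entry's prefix contains 92.105.134.192; there is no default route.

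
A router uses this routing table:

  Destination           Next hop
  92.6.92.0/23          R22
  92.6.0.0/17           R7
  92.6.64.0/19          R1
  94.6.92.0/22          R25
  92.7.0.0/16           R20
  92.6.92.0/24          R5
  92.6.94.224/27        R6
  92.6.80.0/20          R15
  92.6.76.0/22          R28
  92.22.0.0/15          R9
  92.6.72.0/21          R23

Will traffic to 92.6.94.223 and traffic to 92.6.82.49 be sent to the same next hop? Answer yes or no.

yes

92.6.94.223: longest match 92.6.80.0/20 -> R15
92.6.82.49: longest match 92.6.80.0/20 -> R15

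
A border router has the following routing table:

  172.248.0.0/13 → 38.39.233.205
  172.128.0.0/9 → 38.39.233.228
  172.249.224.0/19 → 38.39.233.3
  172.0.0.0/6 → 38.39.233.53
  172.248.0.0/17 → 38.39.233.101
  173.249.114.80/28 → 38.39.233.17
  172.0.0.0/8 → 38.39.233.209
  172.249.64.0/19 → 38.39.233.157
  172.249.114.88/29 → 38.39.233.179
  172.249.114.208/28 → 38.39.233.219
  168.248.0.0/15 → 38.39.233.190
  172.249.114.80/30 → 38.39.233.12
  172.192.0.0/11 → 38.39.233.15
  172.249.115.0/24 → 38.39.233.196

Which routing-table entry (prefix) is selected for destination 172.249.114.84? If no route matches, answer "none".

172.248.0.0/13

Entries matching 172.249.114.84:
  172.0.0.0/6 (172.0.0.0 - 175.255.255.255)
  172.0.0.0/8 (172.0.0.0 - 172.255.255.255)
  172.128.0.0/9 (172.128.0.0 - 172.255.255.255)
  172.248.0.0/13 (172.248.0.0 - 172.255.255.255)
Most specific is 172.248.0.0/13.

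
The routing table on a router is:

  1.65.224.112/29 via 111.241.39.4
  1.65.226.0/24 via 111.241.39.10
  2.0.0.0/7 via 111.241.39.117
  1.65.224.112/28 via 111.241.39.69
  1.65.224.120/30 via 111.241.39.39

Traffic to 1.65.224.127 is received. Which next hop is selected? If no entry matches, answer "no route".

Routes whose prefix contains 1.65.224.127:
  1.65.224.112/28 (1.65.224.112 - 1.65.224.127) -> 111.241.39.69
More-specific entries that do NOT match:
  1.65.224.120/30 (1.65.224.120 - 1.65.224.123) does not contain 1.65.224.127
  1.65.224.112/29 (1.65.224.112 - 1.65.224.119) does not contain 1.65.224.127
Longest matching prefix is /28 -> next hop 111.241.39.69.

111.241.39.69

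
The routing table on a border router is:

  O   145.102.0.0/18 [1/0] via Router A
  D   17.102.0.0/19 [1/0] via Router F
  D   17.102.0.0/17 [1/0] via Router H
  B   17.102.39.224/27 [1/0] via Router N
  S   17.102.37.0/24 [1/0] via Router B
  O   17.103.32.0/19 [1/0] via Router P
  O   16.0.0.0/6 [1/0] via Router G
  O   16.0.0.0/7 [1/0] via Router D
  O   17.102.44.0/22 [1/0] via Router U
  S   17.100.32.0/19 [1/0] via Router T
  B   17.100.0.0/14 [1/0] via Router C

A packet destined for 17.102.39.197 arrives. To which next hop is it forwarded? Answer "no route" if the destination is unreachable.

Routes whose prefix contains 17.102.39.197:
  16.0.0.0/6 (16.0.0.0 - 19.255.255.255) -> Router G
  16.0.0.0/7 (16.0.0.0 - 17.255.255.255) -> Router D
  17.100.0.0/14 (17.100.0.0 - 17.103.255.255) -> Router C
  17.102.0.0/17 (17.102.0.0 - 17.102.127.255) -> Router H
More-specific entries that do NOT match:
  17.102.39.224/27 (17.102.39.224 - 17.102.39.255) does not contain 17.102.39.197
  17.102.37.0/24 (17.102.37.0 - 17.102.37.255) does not contain 17.102.39.197
  17.102.44.0/22 (17.102.44.0 - 17.102.47.255) does not contain 17.102.39.197
  17.102.0.0/19 (17.102.0.0 - 17.102.31.255) does not contain 17.102.39.197
  17.103.32.0/19 (17.103.32.0 - 17.103.63.255) does not contain 17.102.39.197
  17.100.32.0/19 (17.100.32.0 - 17.100.63.255) does not contain 17.102.39.197
  145.102.0.0/18 (145.102.0.0 - 145.102.63.255) does not contain 17.102.39.197
Longest matching prefix is /17 -> next hop Router H.

Router H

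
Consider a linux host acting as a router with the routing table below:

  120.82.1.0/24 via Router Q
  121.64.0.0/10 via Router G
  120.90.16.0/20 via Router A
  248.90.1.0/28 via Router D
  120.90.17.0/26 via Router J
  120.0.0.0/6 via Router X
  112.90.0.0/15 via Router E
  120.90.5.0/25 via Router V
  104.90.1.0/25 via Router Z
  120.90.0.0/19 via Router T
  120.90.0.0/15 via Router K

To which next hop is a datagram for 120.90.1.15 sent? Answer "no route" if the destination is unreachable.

Routes whose prefix contains 120.90.1.15:
  120.0.0.0/6 (120.0.0.0 - 123.255.255.255) -> Router X
  120.90.0.0/15 (120.90.0.0 - 120.91.255.255) -> Router K
  120.90.0.0/19 (120.90.0.0 - 120.90.31.255) -> Router T
More-specific entries that do NOT match:
  248.90.1.0/28 (248.90.1.0 - 248.90.1.15) does not contain 120.90.1.15
  120.90.17.0/26 (120.90.17.0 - 120.90.17.63) does not contain 120.90.1.15
  120.90.5.0/25 (120.90.5.0 - 120.90.5.127) does not contain 120.90.1.15
  104.90.1.0/25 (104.90.1.0 - 104.90.1.127) does not contain 120.90.1.15
  120.82.1.0/24 (120.82.1.0 - 120.82.1.255) does not contain 120.90.1.15
  120.90.16.0/20 (120.90.16.0 - 120.90.31.255) does not contain 120.90.1.15
Longest matching prefix is /19 -> next hop Router T.

Router T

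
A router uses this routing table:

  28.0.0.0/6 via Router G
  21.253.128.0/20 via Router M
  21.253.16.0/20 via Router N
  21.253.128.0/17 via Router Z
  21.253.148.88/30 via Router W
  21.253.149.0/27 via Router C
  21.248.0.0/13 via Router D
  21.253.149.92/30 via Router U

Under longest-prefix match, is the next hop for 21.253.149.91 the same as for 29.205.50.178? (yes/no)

no

21.253.149.91: longest match 21.253.128.0/17 -> Router Z
29.205.50.178: longest match 28.0.0.0/6 -> Router G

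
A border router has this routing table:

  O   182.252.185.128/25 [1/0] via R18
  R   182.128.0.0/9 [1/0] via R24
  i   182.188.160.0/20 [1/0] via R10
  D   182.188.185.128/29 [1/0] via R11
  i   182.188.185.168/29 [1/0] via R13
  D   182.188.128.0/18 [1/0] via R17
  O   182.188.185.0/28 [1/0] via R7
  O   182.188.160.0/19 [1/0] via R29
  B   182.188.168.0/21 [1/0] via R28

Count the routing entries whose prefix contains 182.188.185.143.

Prefixes containing 182.188.185.143:
  182.128.0.0/9 (182.128.0.0 - 182.255.255.255)
  182.188.128.0/18 (182.188.128.0 - 182.188.191.255)
  182.188.160.0/19 (182.188.160.0 - 182.188.191.255)
Total matching entries: 3.

3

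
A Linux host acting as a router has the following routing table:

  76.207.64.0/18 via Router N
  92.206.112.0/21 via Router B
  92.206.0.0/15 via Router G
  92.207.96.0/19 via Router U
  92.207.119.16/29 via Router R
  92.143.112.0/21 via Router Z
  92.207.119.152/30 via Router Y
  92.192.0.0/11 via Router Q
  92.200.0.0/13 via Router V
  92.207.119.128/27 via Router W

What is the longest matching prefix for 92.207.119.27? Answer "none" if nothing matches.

Entries matching 92.207.119.27:
  92.192.0.0/11 (92.192.0.0 - 92.223.255.255)
  92.200.0.0/13 (92.200.0.0 - 92.207.255.255)
  92.206.0.0/15 (92.206.0.0 - 92.207.255.255)
  92.207.96.0/19 (92.207.96.0 - 92.207.127.255)
Most specific is 92.207.96.0/19.

92.207.96.0/19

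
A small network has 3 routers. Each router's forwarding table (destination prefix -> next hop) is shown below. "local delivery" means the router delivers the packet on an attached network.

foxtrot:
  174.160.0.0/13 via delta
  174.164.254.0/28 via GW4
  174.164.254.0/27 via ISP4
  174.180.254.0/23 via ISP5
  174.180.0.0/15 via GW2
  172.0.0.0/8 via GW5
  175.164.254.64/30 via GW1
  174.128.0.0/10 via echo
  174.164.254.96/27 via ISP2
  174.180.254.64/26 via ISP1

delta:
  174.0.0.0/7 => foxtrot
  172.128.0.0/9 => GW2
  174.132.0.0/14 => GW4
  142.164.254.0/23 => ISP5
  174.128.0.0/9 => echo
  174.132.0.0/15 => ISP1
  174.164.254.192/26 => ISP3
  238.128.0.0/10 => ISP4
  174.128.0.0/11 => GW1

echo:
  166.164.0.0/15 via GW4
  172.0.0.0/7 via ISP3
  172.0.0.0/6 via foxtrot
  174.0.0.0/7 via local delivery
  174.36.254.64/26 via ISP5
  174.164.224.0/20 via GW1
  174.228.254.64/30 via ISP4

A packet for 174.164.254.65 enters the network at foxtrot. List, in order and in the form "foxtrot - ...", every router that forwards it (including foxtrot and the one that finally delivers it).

foxtrot - delta - echo

At foxtrot: longest match for 174.164.254.65 is 174.160.0.0/13 -> delta
At delta: longest match for 174.164.254.65 is 174.128.0.0/9 -> echo
At echo: longest match for 174.164.254.65 is 174.0.0.0/7 -> local delivery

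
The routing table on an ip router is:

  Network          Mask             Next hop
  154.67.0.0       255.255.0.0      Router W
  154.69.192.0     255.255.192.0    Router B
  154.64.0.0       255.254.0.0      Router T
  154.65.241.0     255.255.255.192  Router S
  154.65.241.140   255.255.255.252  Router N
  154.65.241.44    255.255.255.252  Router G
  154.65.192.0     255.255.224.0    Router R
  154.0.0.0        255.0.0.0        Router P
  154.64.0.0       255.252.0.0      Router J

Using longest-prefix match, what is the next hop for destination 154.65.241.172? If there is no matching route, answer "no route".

Routes whose prefix contains 154.65.241.172:
  154.0.0.0/8 (154.0.0.0 - 154.255.255.255) -> Router P
  154.64.0.0/14 (154.64.0.0 - 154.67.255.255) -> Router J
  154.64.0.0/15 (154.64.0.0 - 154.65.255.255) -> Router T
More-specific entries that do NOT match:
  154.65.241.140/30 (154.65.241.140 - 154.65.241.143) does not contain 154.65.241.172
  154.65.241.44/30 (154.65.241.44 - 154.65.241.47) does not contain 154.65.241.172
  154.65.241.0/26 (154.65.241.0 - 154.65.241.63) does not contain 154.65.241.172
  154.65.192.0/19 (154.65.192.0 - 154.65.223.255) does not contain 154.65.241.172
  154.69.192.0/18 (154.69.192.0 - 154.69.255.255) does not contain 154.65.241.172
  154.67.0.0/16 (154.67.0.0 - 154.67.255.255) does not contain 154.65.241.172
Longest matching prefix is /15 -> next hop Router T.

Router T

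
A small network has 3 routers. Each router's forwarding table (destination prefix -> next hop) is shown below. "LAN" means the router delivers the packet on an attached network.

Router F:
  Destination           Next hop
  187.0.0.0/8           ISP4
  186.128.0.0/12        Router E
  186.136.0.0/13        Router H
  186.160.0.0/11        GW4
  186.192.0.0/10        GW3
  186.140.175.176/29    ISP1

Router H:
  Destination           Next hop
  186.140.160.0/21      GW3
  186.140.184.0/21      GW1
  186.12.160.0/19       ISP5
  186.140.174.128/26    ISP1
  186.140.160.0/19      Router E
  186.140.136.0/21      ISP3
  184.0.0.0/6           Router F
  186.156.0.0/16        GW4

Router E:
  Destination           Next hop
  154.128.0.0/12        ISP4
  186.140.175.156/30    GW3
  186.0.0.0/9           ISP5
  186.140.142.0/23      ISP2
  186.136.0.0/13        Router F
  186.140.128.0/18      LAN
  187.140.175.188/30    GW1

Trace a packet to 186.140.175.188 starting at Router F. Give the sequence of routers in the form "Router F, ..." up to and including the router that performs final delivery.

Router F, Router H, Router E

At Router F: longest match for 186.140.175.188 is 186.136.0.0/13 -> Router H
At Router H: longest match for 186.140.175.188 is 186.140.160.0/19 -> Router E
At Router E: longest match for 186.140.175.188 is 186.140.128.0/18 -> LAN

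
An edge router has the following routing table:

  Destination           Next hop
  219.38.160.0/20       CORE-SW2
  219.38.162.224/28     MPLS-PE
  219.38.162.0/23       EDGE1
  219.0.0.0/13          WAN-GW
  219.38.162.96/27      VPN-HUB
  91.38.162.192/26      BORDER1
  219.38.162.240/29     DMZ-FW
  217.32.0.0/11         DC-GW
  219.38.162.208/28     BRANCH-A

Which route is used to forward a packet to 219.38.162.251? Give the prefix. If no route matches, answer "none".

219.38.162.0/23

Entries matching 219.38.162.251:
  219.38.160.0/20 (219.38.160.0 - 219.38.175.255)
  219.38.162.0/23 (219.38.162.0 - 219.38.163.255)
Most specific is 219.38.162.0/23.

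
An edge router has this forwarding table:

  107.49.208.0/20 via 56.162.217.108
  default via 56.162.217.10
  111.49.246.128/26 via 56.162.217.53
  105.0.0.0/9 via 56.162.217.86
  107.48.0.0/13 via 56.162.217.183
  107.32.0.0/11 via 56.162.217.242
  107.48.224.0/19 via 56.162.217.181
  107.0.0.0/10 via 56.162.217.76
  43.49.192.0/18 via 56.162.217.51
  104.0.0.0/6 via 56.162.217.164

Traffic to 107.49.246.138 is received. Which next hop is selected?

56.162.217.183

Routes whose prefix contains 107.49.246.138:
  0.0.0.0/0 (default, matches everything) -> 56.162.217.10
  104.0.0.0/6 (104.0.0.0 - 107.255.255.255) -> 56.162.217.164
  107.0.0.0/10 (107.0.0.0 - 107.63.255.255) -> 56.162.217.76
  107.32.0.0/11 (107.32.0.0 - 107.63.255.255) -> 56.162.217.242
  107.48.0.0/13 (107.48.0.0 - 107.55.255.255) -> 56.162.217.183
More-specific entries that do NOT match:
  111.49.246.128/26 (111.49.246.128 - 111.49.246.191) does not contain 107.49.246.138
  107.49.208.0/20 (107.49.208.0 - 107.49.223.255) does not contain 107.49.246.138
  107.48.224.0/19 (107.48.224.0 - 107.48.255.255) does not contain 107.49.246.138
  43.49.192.0/18 (43.49.192.0 - 43.49.255.255) does not contain 107.49.246.138
Longest matching prefix is /13 -> next hop 56.162.217.183.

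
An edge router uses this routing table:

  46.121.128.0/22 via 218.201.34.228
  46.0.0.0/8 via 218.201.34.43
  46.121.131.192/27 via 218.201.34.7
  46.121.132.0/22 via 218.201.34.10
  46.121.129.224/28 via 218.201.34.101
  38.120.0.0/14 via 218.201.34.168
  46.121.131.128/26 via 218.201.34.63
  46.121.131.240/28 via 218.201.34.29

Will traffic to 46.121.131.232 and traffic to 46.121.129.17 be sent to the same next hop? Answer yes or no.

yes

46.121.131.232: longest match 46.121.128.0/22 -> 218.201.34.228
46.121.129.17: longest match 46.121.128.0/22 -> 218.201.34.228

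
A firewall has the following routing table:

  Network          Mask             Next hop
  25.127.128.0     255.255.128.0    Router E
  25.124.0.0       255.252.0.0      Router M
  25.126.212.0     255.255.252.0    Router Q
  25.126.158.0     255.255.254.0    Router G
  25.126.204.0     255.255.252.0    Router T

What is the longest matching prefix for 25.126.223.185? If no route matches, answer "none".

Entries matching 25.126.223.185:
  25.124.0.0/14 (25.124.0.0 - 25.127.255.255)
Most specific is 25.124.0.0/14.

25.124.0.0/14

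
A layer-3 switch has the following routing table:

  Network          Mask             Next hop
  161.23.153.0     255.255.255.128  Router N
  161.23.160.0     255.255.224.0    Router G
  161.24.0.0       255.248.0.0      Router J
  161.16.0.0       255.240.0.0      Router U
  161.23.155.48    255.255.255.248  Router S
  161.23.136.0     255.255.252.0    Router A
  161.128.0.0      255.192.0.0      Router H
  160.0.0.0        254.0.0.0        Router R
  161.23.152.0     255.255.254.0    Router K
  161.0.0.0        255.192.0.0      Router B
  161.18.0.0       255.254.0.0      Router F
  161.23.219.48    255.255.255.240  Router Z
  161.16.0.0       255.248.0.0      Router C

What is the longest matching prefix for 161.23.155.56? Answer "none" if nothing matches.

161.16.0.0/13

Entries matching 161.23.155.56:
  160.0.0.0/7 (160.0.0.0 - 161.255.255.255)
  161.0.0.0/10 (161.0.0.0 - 161.63.255.255)
  161.16.0.0/12 (161.16.0.0 - 161.31.255.255)
  161.16.0.0/13 (161.16.0.0 - 161.23.255.255)
Most specific is 161.16.0.0/13.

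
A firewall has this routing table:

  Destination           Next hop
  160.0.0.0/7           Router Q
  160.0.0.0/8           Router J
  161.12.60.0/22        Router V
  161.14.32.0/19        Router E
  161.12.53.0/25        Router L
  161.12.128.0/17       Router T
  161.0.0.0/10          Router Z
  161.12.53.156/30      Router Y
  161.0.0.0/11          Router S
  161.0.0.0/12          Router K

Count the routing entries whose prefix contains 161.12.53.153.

4

Prefixes containing 161.12.53.153:
  160.0.0.0/7 (160.0.0.0 - 161.255.255.255)
  161.0.0.0/10 (161.0.0.0 - 161.63.255.255)
  161.0.0.0/11 (161.0.0.0 - 161.31.255.255)
  161.0.0.0/12 (161.0.0.0 - 161.15.255.255)
Total matching entries: 4.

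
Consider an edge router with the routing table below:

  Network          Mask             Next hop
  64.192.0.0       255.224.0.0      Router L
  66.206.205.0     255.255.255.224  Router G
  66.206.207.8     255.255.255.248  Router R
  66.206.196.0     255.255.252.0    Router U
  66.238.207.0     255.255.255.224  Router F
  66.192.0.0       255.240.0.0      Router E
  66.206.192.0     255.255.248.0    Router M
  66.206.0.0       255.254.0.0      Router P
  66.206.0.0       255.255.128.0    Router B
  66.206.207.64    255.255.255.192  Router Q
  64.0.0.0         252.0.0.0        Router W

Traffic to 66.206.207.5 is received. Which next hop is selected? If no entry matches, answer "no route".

Routes whose prefix contains 66.206.207.5:
  64.0.0.0/6 (64.0.0.0 - 67.255.255.255) -> Router W
  66.192.0.0/12 (66.192.0.0 - 66.207.255.255) -> Router E
  66.206.0.0/15 (66.206.0.0 - 66.207.255.255) -> Router P
More-specific entries that do NOT match:
  66.206.207.8/29 (66.206.207.8 - 66.206.207.15) does not contain 66.206.207.5
  66.206.205.0/27 (66.206.205.0 - 66.206.205.31) does not contain 66.206.207.5
  66.238.207.0/27 (66.238.207.0 - 66.238.207.31) does not contain 66.206.207.5
  66.206.207.64/26 (66.206.207.64 - 66.206.207.127) does not contain 66.206.207.5
  66.206.196.0/22 (66.206.196.0 - 66.206.199.255) does not contain 66.206.207.5
  66.206.192.0/21 (66.206.192.0 - 66.206.199.255) does not contain 66.206.207.5
  66.206.0.0/17 (66.206.0.0 - 66.206.127.255) does not contain 66.206.207.5
Longest matching prefix is /15 -> next hop Router P.

Router P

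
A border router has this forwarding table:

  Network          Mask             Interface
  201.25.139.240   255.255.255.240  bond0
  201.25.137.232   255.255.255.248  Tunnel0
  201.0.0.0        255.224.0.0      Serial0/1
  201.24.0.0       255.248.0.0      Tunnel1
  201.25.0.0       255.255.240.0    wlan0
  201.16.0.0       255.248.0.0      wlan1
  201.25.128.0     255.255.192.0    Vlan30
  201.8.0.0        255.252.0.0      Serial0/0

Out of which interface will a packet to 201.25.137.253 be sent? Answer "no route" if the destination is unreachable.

Routes whose prefix contains 201.25.137.253:
  201.0.0.0/11 (201.0.0.0 - 201.31.255.255) -> Serial0/1
  201.24.0.0/13 (201.24.0.0 - 201.31.255.255) -> Tunnel1
  201.25.128.0/18 (201.25.128.0 - 201.25.191.255) -> Vlan30
More-specific entries that do NOT match:
  201.25.137.232/29 (201.25.137.232 - 201.25.137.239) does not contain 201.25.137.253
  201.25.139.240/28 (201.25.139.240 - 201.25.139.255) does not contain 201.25.137.253
  201.25.0.0/20 (201.25.0.0 - 201.25.15.255) does not contain 201.25.137.253
Longest matching prefix is /18 -> interface Vlan30.

Vlan30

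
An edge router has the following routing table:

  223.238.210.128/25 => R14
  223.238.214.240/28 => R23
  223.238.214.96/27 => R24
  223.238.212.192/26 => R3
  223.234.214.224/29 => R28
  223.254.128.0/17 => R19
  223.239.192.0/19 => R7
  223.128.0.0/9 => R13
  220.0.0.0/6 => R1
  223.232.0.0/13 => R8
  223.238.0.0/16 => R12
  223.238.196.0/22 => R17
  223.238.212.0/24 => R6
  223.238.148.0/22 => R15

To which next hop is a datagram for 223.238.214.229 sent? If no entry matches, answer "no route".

Routes whose prefix contains 223.238.214.229:
  220.0.0.0/6 (220.0.0.0 - 223.255.255.255) -> R1
  223.128.0.0/9 (223.128.0.0 - 223.255.255.255) -> R13
  223.232.0.0/13 (223.232.0.0 - 223.239.255.255) -> R8
  223.238.0.0/16 (223.238.0.0 - 223.238.255.255) -> R12
More-specific entries that do NOT match:
  223.234.214.224/29 (223.234.214.224 - 223.234.214.231) does not contain 223.238.214.229
  223.238.214.240/28 (223.238.214.240 - 223.238.214.255) does not contain 223.238.214.229
  223.238.214.96/27 (223.238.214.96 - 223.238.214.127) does not contain 223.238.214.229
  223.238.212.192/26 (223.238.212.192 - 223.238.212.255) does not contain 223.238.214.229
  223.238.210.128/25 (223.238.210.128 - 223.238.210.255) does not contain 223.238.214.229
  223.238.212.0/24 (223.238.212.0 - 223.238.212.255) does not contain 223.238.214.229
  223.238.196.0/22 (223.238.196.0 - 223.238.199.255) does not contain 223.238.214.229
  223.238.148.0/22 (223.238.148.0 - 223.238.151.255) does not contain 223.238.214.229
  223.239.192.0/19 (223.239.192.0 - 223.239.223.255) does not contain 223.238.214.229
  223.254.128.0/17 (223.254.128.0 - 223.254.255.255) does not contain 223.238.214.229
Longest matching prefix is /16 -> next hop R12.

R12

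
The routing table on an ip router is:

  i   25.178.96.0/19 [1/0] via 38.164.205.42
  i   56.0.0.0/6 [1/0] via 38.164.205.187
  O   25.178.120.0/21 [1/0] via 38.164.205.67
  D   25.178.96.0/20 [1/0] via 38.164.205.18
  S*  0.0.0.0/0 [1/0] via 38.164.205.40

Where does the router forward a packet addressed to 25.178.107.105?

Routes whose prefix contains 25.178.107.105:
  0.0.0.0/0 (default, matches everything) -> 38.164.205.40
  25.178.96.0/19 (25.178.96.0 - 25.178.127.255) -> 38.164.205.42
  25.178.96.0/20 (25.178.96.0 - 25.178.111.255) -> 38.164.205.18
More-specific entries that do NOT match:
  25.178.120.0/21 (25.178.120.0 - 25.178.127.255) does not contain 25.178.107.105
Longest matching prefix is /20 -> next hop 38.164.205.18.

38.164.205.18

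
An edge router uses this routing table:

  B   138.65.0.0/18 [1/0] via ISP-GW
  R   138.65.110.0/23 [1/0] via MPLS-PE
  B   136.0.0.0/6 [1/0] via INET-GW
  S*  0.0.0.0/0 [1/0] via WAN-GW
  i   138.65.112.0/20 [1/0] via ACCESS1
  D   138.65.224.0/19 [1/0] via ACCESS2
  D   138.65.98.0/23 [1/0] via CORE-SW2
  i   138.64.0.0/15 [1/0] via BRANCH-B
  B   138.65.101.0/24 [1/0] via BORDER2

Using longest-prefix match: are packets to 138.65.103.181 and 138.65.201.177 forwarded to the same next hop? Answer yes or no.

yes

138.65.103.181: longest match 138.64.0.0/15 -> BRANCH-B
138.65.201.177: longest match 138.64.0.0/15 -> BRANCH-B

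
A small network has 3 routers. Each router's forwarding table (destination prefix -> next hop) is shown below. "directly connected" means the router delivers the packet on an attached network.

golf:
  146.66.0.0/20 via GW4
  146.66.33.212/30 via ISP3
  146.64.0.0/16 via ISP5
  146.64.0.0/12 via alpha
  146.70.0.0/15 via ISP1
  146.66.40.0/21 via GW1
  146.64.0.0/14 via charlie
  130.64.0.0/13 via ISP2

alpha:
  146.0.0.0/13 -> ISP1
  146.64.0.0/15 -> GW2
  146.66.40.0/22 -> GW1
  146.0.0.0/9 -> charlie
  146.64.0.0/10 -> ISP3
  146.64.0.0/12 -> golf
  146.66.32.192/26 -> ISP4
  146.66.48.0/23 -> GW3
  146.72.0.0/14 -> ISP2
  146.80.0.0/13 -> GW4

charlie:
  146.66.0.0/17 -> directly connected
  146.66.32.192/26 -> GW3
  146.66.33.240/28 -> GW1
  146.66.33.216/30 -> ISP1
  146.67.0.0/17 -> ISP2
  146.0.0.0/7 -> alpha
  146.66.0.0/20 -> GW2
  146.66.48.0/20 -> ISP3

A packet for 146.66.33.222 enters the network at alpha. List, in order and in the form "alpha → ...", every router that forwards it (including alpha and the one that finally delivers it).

At alpha: longest match for 146.66.33.222 is 146.64.0.0/12 -> golf
At golf: longest match for 146.66.33.222 is 146.64.0.0/14 -> charlie
At charlie: longest match for 146.66.33.222 is 146.66.0.0/17 -> directly connected

alpha → golf → charlie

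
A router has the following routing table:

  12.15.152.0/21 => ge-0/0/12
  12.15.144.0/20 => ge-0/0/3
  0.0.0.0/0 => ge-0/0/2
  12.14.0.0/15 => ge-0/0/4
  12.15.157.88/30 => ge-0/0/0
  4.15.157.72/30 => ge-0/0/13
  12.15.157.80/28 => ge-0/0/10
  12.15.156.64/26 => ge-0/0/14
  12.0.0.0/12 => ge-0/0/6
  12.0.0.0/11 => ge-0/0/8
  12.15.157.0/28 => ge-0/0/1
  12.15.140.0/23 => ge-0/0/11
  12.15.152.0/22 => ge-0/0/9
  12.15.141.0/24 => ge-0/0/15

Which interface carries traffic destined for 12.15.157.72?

ge-0/0/12

Routes whose prefix contains 12.15.157.72:
  0.0.0.0/0 (default, matches everything) -> ge-0/0/2
  12.0.0.0/11 (12.0.0.0 - 12.31.255.255) -> ge-0/0/8
  12.0.0.0/12 (12.0.0.0 - 12.15.255.255) -> ge-0/0/6
  12.14.0.0/15 (12.14.0.0 - 12.15.255.255) -> ge-0/0/4
  12.15.144.0/20 (12.15.144.0 - 12.15.159.255) -> ge-0/0/3
  12.15.152.0/21 (12.15.152.0 - 12.15.159.255) -> ge-0/0/12
More-specific entries that do NOT match:
  12.15.157.88/30 (12.15.157.88 - 12.15.157.91) does not contain 12.15.157.72
  4.15.157.72/30 (4.15.157.72 - 4.15.157.75) does not contain 12.15.157.72
  12.15.157.80/28 (12.15.157.80 - 12.15.157.95) does not contain 12.15.157.72
  12.15.157.0/28 (12.15.157.0 - 12.15.157.15) does not contain 12.15.157.72
  12.15.156.64/26 (12.15.156.64 - 12.15.156.127) does not contain 12.15.157.72
  12.15.141.0/24 (12.15.141.0 - 12.15.141.255) does not contain 12.15.157.72
  12.15.140.0/23 (12.15.140.0 - 12.15.141.255) does not contain 12.15.157.72
  12.15.152.0/22 (12.15.152.0 - 12.15.155.255) does not contain 12.15.157.72
Longest matching prefix is /21 -> interface ge-0/0/12.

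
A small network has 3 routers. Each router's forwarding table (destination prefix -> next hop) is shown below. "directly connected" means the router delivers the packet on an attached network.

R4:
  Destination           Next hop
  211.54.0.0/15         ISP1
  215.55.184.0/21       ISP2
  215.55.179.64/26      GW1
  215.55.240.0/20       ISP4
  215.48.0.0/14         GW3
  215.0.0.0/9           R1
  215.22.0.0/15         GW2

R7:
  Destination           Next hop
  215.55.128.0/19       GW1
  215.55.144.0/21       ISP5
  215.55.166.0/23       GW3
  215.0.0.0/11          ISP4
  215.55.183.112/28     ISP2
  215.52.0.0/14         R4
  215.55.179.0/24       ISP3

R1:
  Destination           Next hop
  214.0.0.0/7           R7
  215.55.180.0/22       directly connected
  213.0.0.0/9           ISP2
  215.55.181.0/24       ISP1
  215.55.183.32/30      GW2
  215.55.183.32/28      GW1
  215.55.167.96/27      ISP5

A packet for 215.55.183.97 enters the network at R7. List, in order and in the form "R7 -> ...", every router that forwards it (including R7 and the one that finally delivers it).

R7 -> R4 -> R1

At R7: longest match for 215.55.183.97 is 215.52.0.0/14 -> R4
At R4: longest match for 215.55.183.97 is 215.0.0.0/9 -> R1
At R1: longest match for 215.55.183.97 is 215.55.180.0/22 -> directly connected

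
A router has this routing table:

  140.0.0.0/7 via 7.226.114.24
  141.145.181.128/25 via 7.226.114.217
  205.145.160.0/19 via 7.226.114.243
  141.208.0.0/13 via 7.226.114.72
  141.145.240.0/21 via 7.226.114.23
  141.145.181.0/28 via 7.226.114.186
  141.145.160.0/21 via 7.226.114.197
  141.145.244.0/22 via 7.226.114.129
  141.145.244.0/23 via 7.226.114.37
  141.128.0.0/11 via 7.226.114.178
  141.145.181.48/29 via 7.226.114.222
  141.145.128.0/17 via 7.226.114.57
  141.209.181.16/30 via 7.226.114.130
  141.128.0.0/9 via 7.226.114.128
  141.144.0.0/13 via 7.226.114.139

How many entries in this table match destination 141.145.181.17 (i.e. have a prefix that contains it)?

5

Prefixes containing 141.145.181.17:
  140.0.0.0/7 (140.0.0.0 - 141.255.255.255)
  141.128.0.0/9 (141.128.0.0 - 141.255.255.255)
  141.128.0.0/11 (141.128.0.0 - 141.159.255.255)
  141.144.0.0/13 (141.144.0.0 - 141.151.255.255)
  141.145.128.0/17 (141.145.128.0 - 141.145.255.255)
Total matching entries: 5.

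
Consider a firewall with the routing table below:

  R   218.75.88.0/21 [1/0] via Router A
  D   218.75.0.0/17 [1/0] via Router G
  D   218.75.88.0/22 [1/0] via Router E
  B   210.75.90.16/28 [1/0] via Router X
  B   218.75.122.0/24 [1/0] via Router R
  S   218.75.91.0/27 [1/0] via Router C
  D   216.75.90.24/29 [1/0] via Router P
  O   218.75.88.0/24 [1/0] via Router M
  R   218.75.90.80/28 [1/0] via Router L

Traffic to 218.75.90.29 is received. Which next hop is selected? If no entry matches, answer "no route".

Router E

Routes whose prefix contains 218.75.90.29:
  218.75.0.0/17 (218.75.0.0 - 218.75.127.255) -> Router G
  218.75.88.0/21 (218.75.88.0 - 218.75.95.255) -> Router A
  218.75.88.0/22 (218.75.88.0 - 218.75.91.255) -> Router E
More-specific entries that do NOT match:
  216.75.90.24/29 (216.75.90.24 - 216.75.90.31) does not contain 218.75.90.29
  210.75.90.16/28 (210.75.90.16 - 210.75.90.31) does not contain 218.75.90.29
  218.75.90.80/28 (218.75.90.80 - 218.75.90.95) does not contain 218.75.90.29
  218.75.91.0/27 (218.75.91.0 - 218.75.91.31) does not contain 218.75.90.29
  218.75.122.0/24 (218.75.122.0 - 218.75.122.255) does not contain 218.75.90.29
  218.75.88.0/24 (218.75.88.0 - 218.75.88.255) does not contain 218.75.90.29
Longest matching prefix is /22 -> next hop Router E.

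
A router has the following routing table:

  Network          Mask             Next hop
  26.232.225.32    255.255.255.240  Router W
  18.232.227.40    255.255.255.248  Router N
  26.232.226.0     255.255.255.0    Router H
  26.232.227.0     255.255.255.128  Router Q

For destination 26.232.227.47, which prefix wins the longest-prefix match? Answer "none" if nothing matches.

26.232.227.0/25

Entries matching 26.232.227.47:
  26.232.227.0/25 (26.232.227.0 - 26.232.227.127)
Most specific is 26.232.227.0/25.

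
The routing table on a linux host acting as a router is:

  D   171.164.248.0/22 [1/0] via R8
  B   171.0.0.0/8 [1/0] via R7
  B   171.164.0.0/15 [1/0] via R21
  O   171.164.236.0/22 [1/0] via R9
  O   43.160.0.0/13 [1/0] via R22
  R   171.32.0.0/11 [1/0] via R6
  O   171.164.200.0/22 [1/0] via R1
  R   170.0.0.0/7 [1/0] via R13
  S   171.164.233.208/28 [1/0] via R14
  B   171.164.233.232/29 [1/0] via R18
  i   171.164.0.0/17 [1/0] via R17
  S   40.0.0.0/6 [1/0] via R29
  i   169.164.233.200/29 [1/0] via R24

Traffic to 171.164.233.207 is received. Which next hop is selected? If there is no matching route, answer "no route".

Routes whose prefix contains 171.164.233.207:
  170.0.0.0/7 (170.0.0.0 - 171.255.255.255) -> R13
  171.0.0.0/8 (171.0.0.0 - 171.255.255.255) -> R7
  171.164.0.0/15 (171.164.0.0 - 171.165.255.255) -> R21
More-specific entries that do NOT match:
  171.164.233.232/29 (171.164.233.232 - 171.164.233.239) does not contain 171.164.233.207
  169.164.233.200/29 (169.164.233.200 - 169.164.233.207) does not contain 171.164.233.207
  171.164.233.208/28 (171.164.233.208 - 171.164.233.223) does not contain 171.164.233.207
  171.164.248.0/22 (171.164.248.0 - 171.164.251.255) does not contain 171.164.233.207
  171.164.236.0/22 (171.164.236.0 - 171.164.239.255) does not contain 171.164.233.207
  171.164.200.0/22 (171.164.200.0 - 171.164.203.255) does not contain 171.164.233.207
  171.164.0.0/17 (171.164.0.0 - 171.164.127.255) does not contain 171.164.233.207
Longest matching prefix is /15 -> next hop R21.

R21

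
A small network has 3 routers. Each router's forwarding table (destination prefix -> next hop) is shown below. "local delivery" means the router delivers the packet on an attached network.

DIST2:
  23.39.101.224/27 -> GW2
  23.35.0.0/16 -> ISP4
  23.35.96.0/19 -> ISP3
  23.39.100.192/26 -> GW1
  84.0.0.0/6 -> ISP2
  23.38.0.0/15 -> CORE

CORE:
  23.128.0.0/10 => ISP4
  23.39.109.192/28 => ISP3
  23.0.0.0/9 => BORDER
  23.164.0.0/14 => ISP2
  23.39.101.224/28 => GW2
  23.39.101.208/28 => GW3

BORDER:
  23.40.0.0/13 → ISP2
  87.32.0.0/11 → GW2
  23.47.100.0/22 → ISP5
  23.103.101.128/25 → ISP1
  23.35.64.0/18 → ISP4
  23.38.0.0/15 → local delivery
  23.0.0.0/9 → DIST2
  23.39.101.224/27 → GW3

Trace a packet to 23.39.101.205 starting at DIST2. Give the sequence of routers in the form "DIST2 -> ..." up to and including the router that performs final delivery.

DIST2 -> CORE -> BORDER

At DIST2: longest match for 23.39.101.205 is 23.38.0.0/15 -> CORE
At CORE: longest match for 23.39.101.205 is 23.0.0.0/9 -> BORDER
At BORDER: longest match for 23.39.101.205 is 23.38.0.0/15 -> local delivery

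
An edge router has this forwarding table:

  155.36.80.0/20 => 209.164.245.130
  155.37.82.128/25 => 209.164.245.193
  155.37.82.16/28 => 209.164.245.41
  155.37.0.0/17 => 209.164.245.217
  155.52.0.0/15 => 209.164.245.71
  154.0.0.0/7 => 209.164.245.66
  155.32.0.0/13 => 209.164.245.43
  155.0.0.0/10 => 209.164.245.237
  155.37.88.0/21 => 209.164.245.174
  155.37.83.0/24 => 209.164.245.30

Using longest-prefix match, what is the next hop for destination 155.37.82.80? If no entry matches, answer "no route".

209.164.245.217

Routes whose prefix contains 155.37.82.80:
  154.0.0.0/7 (154.0.0.0 - 155.255.255.255) -> 209.164.245.66
  155.0.0.0/10 (155.0.0.0 - 155.63.255.255) -> 209.164.245.237
  155.32.0.0/13 (155.32.0.0 - 155.39.255.255) -> 209.164.245.43
  155.37.0.0/17 (155.37.0.0 - 155.37.127.255) -> 209.164.245.217
More-specific entries that do NOT match:
  155.37.82.16/28 (155.37.82.16 - 155.37.82.31) does not contain 155.37.82.80
  155.37.82.128/25 (155.37.82.128 - 155.37.82.255) does not contain 155.37.82.80
  155.37.83.0/24 (155.37.83.0 - 155.37.83.255) does not contain 155.37.82.80
  155.37.88.0/21 (155.37.88.0 - 155.37.95.255) does not contain 155.37.82.80
  155.36.80.0/20 (155.36.80.0 - 155.36.95.255) does not contain 155.37.82.80
Longest matching prefix is /17 -> next hop 209.164.245.217.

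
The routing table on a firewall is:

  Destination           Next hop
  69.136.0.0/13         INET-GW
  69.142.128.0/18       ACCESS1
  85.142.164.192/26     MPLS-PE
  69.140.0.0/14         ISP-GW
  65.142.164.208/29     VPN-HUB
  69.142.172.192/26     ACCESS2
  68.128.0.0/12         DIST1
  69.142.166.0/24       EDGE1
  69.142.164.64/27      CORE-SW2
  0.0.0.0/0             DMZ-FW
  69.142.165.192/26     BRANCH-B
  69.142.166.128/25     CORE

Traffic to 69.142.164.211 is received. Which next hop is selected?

Routes whose prefix contains 69.142.164.211:
  0.0.0.0/0 (default, matches everything) -> DMZ-FW
  69.136.0.0/13 (69.136.0.0 - 69.143.255.255) -> INET-GW
  69.140.0.0/14 (69.140.0.0 - 69.143.255.255) -> ISP-GW
  69.142.128.0/18 (69.142.128.0 - 69.142.191.255) -> ACCESS1
More-specific entries that do NOT match:
  65.142.164.208/29 (65.142.164.208 - 65.142.164.215) does not contain 69.142.164.211
  69.142.164.64/27 (69.142.164.64 - 69.142.164.95) does not contain 69.142.164.211
  85.142.164.192/26 (85.142.164.192 - 85.142.164.255) does not contain 69.142.164.211
  69.142.172.192/26 (69.142.172.192 - 69.142.172.255) does not contain 69.142.164.211
  69.142.165.192/26 (69.142.165.192 - 69.142.165.255) does not contain 69.142.164.211
  69.142.166.128/25 (69.142.166.128 - 69.142.166.255) does not contain 69.142.164.211
  69.142.166.0/24 (69.142.166.0 - 69.142.166.255) does not contain 69.142.164.211
Longest matching prefix is /18 -> next hop ACCESS1.

ACCESS1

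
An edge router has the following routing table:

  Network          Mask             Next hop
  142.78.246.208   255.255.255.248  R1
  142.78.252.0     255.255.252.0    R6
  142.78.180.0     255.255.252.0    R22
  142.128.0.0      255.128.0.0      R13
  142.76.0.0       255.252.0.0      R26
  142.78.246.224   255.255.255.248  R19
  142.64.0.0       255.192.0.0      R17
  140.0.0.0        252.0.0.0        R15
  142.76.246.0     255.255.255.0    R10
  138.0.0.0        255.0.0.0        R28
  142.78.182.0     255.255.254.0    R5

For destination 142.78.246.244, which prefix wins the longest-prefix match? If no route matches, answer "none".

142.76.0.0/14

Entries matching 142.78.246.244:
  140.0.0.0/6 (140.0.0.0 - 143.255.255.255)
  142.64.0.0/10 (142.64.0.0 - 142.127.255.255)
  142.76.0.0/14 (142.76.0.0 - 142.79.255.255)
Most specific is 142.76.0.0/14.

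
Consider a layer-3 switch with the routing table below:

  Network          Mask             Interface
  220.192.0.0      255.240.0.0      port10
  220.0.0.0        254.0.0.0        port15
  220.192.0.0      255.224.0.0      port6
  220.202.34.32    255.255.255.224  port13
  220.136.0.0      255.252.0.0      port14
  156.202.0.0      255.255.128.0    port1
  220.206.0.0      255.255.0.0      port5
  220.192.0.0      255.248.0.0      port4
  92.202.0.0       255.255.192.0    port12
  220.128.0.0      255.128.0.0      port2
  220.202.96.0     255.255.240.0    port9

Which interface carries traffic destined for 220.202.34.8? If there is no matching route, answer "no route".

Routes whose prefix contains 220.202.34.8:
  220.0.0.0/7 (220.0.0.0 - 221.255.255.255) -> port15
  220.128.0.0/9 (220.128.0.0 - 220.255.255.255) -> port2
  220.192.0.0/11 (220.192.0.0 - 220.223.255.255) -> port6
  220.192.0.0/12 (220.192.0.0 - 220.207.255.255) -> port10
More-specific entries that do NOT match:
  220.202.34.32/27 (220.202.34.32 - 220.202.34.63) does not contain 220.202.34.8
  220.202.96.0/20 (220.202.96.0 - 220.202.111.255) does not contain 220.202.34.8
  92.202.0.0/18 (92.202.0.0 - 92.202.63.255) does not contain 220.202.34.8
  156.202.0.0/17 (156.202.0.0 - 156.202.127.255) does not contain 220.202.34.8
  220.206.0.0/16 (220.206.0.0 - 220.206.255.255) does not contain 220.202.34.8
  220.136.0.0/14 (220.136.0.0 - 220.139.255.255) does not contain 220.202.34.8
  220.192.0.0/13 (220.192.0.0 - 220.199.255.255) does not contain 220.202.34.8
Longest matching prefix is /12 -> interface port10.

port10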